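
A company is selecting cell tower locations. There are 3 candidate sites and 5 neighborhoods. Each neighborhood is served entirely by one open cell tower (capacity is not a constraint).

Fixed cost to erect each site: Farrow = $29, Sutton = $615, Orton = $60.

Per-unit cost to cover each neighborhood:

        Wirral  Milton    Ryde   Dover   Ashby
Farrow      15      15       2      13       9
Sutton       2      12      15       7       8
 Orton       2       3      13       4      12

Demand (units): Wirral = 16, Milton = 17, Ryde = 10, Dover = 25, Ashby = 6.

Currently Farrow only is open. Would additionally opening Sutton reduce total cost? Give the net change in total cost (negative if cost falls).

No — net change +200 (cost rises by 200).

Current service cost with {Farrow}: 894.
Adding Sutton: each neighborhood re-picks its cheapest; new service cost 479, saving 415.
Extra fixed cost: 615. Net change = 615 − 415 = 200.
(Totals: 923 → 1123.)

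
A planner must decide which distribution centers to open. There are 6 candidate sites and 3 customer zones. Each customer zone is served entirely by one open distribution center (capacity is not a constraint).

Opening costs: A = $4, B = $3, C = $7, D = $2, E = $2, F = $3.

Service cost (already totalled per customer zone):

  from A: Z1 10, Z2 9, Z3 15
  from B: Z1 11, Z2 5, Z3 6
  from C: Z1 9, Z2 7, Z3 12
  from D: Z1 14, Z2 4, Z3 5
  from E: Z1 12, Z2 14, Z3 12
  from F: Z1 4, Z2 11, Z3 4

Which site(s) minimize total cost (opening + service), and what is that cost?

Open D and F; minimum total cost 17.

For any fixed open set, each customer zone goes to its cheapest open site; total = fixed + service.
{D, F}: Z1→F 4, Z2→D 4, Z3→F 4. Service 12; fixed 5; total 17.
{B, F}: service 13 + fixed 6 = 19
{D, E, F}: Z1→F 4, Z2→D 4, Z3→F 4. Service 12; fixed 7; total 19.
{A, B, C, D, E, F}: Z1→F 4, Z2→D 4, Z3→F 4. Service 12; fixed 21; total 33.
No other subset beats 17.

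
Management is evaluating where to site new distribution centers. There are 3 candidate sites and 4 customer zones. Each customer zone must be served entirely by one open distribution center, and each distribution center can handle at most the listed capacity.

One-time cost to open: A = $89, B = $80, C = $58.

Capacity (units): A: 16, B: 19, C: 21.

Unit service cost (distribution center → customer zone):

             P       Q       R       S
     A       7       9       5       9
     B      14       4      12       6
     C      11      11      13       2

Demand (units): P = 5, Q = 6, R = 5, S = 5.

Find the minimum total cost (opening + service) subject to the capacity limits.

Minimum total cost: 254

Open {C}: P→C 11·5=55, Q→C 11·6=66, R→C 13·5=65, S→C 2·5=10.
Loads: C carries 21/21. Service 196; fixed 58; total 254.
Next best feasible plan costs 271.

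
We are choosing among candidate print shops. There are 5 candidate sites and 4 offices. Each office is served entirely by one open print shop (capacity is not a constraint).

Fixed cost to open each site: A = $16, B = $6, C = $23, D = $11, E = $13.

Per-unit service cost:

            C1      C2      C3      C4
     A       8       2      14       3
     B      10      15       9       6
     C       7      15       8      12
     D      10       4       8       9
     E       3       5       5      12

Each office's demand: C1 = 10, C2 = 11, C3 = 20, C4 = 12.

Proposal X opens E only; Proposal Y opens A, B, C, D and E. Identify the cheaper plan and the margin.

Proposal Y is cheaper by 85.

Proposal X: {E}: C1→E 3·10=30, C2→E 5·11=55, C3→E 5·20=100, C4→E 12·12=144. Service 329; fixed 13; total 342.
Proposal Y: {A, B, C, D, E}: C1→E 3·10=30, C2→A 2·11=22, C3→E 5·20=100, C4→A 3·12=36. Service 188; fixed 69; total 257.
Difference: |342 − 257| = 85.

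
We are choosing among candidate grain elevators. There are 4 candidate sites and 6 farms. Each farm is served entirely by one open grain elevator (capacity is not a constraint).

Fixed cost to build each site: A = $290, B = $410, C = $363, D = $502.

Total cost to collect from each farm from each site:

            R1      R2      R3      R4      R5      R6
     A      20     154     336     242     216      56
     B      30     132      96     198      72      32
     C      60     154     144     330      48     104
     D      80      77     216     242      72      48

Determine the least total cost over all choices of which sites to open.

For any fixed open set, each farm goes to its cheapest open site; total = fixed + service.
{B}: R1→B 30, R2→B 132, R3→B 96, R4→B 198, R5→B 72, R6→B 32. Service 560; fixed 410; total 970.
{C}: service 840 + fixed 363 = 1203
{D}: service 735 + fixed 502 = 1237
{A, B, C, D}: service 471 + fixed 1565 = 2036
No other subset beats 970.

Minimum total cost: 970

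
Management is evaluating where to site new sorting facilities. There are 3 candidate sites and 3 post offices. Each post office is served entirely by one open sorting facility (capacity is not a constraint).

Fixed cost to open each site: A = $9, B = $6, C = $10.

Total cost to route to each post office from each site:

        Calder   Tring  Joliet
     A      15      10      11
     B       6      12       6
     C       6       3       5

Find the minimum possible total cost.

For any fixed open set, each post office goes to its cheapest open site; total = fixed + service.
{C}: Calder→C 6, Tring→C 3, Joliet→C 5. Service 14; fixed 10; total 24.
{B}: service 24 + fixed 6 = 30
{B, C}: Calder→B 6, Tring→C 3, Joliet→C 5. Service 14; fixed 16; total 30.
{A, B, C}: service 14 + fixed 25 = 39
No other subset beats 24.

Minimum total cost: 24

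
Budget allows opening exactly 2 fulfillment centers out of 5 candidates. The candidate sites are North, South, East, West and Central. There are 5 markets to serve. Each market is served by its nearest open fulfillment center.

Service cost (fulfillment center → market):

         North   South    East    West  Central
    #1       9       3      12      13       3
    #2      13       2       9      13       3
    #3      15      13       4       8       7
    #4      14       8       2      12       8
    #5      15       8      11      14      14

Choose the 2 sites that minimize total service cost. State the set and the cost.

With exactly 2 open, each market uses its cheapest among the chosen.
{South, East}: #1→South 3, #2→South 2, #3→East 4, #4→East 2, #5→South 8. Service cost 19.
{East, Central}: service cost 23
{South, Central}: service cost 28
Among all 10 size-2 choices, {South, East} is lowest.

Choose South and East; total service cost 19.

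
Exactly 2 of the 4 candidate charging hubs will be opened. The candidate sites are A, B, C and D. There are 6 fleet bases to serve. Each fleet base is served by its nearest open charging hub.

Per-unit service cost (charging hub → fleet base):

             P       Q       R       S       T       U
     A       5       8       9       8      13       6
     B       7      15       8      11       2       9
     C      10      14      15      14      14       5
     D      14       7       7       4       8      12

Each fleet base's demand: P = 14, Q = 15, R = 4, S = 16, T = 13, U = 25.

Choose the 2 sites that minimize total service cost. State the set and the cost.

Choose A and D; total service cost 521.

With exactly 2 open, each fleet base uses its cheapest among the chosen.
{A, D}: P→A 5·14=70, Q→D 7·15=105, R→D 7·4=28, S→D 4·16=64, T→D 8·13=104, U→A 6·25=150. Service cost 521.
{A, B}: service cost 526
{B, D}: service cost 546
Among all 6 size-2 choices, {A, D} is lowest.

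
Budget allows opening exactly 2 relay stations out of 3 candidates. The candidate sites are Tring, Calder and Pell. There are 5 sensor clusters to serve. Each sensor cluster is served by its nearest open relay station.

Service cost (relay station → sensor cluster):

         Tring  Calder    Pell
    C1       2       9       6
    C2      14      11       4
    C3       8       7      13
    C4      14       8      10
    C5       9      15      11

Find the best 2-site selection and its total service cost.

Choose Tring and Pell; total service cost 33.

With exactly 2 open, each sensor cluster uses its cheapest among the chosen.
{Tring, Pell}: C1→Tring 2, C2→Pell 4, C3→Tring 8, C4→Pell 10, C5→Tring 9. Service cost 33.
{Calder, Pell}: service cost 36
{Tring, Calder}: service cost 37
Among all 3 size-2 choices, {Tring, Pell} is lowest.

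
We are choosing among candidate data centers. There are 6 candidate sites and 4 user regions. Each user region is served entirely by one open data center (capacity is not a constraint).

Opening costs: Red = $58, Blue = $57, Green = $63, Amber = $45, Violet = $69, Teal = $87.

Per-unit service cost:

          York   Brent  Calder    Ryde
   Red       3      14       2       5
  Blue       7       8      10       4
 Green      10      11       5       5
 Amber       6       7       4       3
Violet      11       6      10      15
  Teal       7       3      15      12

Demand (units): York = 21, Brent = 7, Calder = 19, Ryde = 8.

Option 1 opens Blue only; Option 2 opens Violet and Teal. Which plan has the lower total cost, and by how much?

Option 1: {Blue}: York→Blue 7·21=147, Brent→Blue 8·7=56, Calder→Blue 10·19=190, Ryde→Blue 4·8=32. Service 425; fixed 57; total 482.
Option 2: {Violet, Teal}: York→Teal 7·21=147, Brent→Teal 3·7=21, Calder→Violet 10·19=190, Ryde→Teal 12·8=96. Service 454; fixed 156; total 610.
Difference: |482 − 610| = 128.

Option 1 is cheaper by 128.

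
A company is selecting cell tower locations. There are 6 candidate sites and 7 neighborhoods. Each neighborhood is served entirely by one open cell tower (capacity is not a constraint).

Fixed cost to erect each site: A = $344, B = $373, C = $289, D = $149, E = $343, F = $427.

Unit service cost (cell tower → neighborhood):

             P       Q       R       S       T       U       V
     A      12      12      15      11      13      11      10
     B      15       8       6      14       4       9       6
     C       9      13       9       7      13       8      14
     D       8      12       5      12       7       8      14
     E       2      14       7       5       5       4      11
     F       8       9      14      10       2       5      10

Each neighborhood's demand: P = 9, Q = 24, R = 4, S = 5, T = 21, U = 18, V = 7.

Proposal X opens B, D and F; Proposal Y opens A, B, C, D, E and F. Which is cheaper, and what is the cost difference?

Proposal X: {B, D, F}: P→D 8·9=72, Q→B 8·24=192, R→D 5·4=20, S→F 10·5=50, T→F 2·21=42, U→F 5·18=90, V→B 6·7=42. Service 508; fixed 949; total 1457.
Proposal Y: {A, B, C, D, E, F}: P→E 2·9=18, Q→B 8·24=192, R→D 5·4=20, S→E 5·5=25, T→F 2·21=42, U→E 4·18=72, V→B 6·7=42. Service 411; fixed 1925; total 2336.
Difference: |1457 − 2336| = 879.

Proposal X is cheaper by 879.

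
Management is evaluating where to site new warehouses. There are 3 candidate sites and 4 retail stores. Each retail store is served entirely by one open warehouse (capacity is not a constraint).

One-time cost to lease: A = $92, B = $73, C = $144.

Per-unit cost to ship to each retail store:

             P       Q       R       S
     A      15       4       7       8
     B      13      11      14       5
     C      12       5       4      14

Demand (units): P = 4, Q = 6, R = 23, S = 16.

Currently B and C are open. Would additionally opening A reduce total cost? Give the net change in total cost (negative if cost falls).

Current service cost with {B, C}: 250.
Adding A: each retail store re-picks its cheapest; new service cost 244, saving 6.
Extra fixed cost: 92. Net change = 92 − 6 = 86.
(Totals: 467 → 553.)

No — net change +86 (cost rises by 86).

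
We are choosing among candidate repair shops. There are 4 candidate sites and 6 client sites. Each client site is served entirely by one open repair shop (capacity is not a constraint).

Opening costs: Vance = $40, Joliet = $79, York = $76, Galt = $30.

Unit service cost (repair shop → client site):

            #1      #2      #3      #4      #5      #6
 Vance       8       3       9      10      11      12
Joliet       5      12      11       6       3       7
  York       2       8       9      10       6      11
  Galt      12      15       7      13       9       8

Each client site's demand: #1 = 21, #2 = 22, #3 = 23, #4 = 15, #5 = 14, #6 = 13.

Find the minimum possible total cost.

Minimum total cost: 704

For any fixed open set, each client site goes to its cheapest open site; total = fixed + service.
{Vance, Joliet, Galt}: #1→Joliet 5·21=105, #2→Vance 3·22=66, #3→Galt 7·23=161, #4→Joliet 6·15=90, #5→Joliet 3·14=42, #6→Joliet 7·13=91. Service 555; fixed 149; total 704.
{Vance, Joliet, York, Galt}: service 492 + fixed 225 = 717
{Vance, Joliet}: service 601 + fixed 119 = 720
{Galt}: #1→Galt 12·21=252, #2→Galt 15·22=330, #3→Galt 7·23=161, #4→Galt 13·15=195, #5→Galt 9·14=126, #6→Galt 8·13=104. Service 1168; fixed 30; total 1198.
(All 15 nonempty subsets were checked; Vance, Joliet and Galt is lowest.)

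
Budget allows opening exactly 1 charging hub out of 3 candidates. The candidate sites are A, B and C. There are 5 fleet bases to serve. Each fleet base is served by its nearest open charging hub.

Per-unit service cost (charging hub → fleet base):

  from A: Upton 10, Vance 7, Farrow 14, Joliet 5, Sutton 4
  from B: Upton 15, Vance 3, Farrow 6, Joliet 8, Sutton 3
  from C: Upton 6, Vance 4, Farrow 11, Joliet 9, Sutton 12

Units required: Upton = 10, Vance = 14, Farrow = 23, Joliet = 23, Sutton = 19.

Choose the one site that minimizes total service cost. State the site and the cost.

With exactly 1 open, each fleet base uses its cheapest among the chosen.
{B}: Upton→B 15·10=150, Vance→B 3·14=42, Farrow→B 6·23=138, Joliet→B 8·23=184, Sutton→B 3·19=57. Service cost 571.
{A}: service cost 711
{C}: service cost 804
Among all 3 size-1 choices, {B} is lowest.

Choose B only; total service cost 571.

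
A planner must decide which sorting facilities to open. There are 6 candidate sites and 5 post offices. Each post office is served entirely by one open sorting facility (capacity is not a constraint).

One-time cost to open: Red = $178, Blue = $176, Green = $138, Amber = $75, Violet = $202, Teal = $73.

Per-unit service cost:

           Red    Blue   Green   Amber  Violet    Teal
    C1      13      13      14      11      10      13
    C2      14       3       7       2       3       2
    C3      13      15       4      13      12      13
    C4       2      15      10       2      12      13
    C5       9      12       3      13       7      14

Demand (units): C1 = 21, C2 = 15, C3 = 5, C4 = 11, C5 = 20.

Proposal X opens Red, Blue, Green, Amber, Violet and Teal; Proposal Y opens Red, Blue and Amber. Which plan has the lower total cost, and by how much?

Proposal Y is cheaper by 227.

Proposal X: {Red, Blue, Green, Amber, Violet, Teal}: C1→Violet 10·21=210, C2→Amber 2·15=30, C3→Green 4·5=20, C4→Red 2·11=22, C5→Green 3·20=60. Service 342; fixed 842; total 1184.
Proposal Y: {Red, Blue, Amber}: C1→Amber 11·21=231, C2→Amber 2·15=30, C3→Red 13·5=65, C4→Red 2·11=22, C5→Red 9·20=180. Service 528; fixed 429; total 957.
Difference: |1184 − 957| = 227.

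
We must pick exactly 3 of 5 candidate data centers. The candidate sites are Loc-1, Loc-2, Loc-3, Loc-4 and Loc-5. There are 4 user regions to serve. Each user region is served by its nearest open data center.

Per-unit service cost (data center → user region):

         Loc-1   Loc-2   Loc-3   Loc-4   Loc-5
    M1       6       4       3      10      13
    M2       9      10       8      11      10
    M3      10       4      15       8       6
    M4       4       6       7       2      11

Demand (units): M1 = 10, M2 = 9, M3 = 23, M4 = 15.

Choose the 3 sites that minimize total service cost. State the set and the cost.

Choose Loc-2, Loc-3 and Loc-4; total service cost 224.

With exactly 3 open, each user region uses its cheapest among the chosen.
{Loc-2, Loc-3, Loc-4}: M1→Loc-3 3·10=30, M2→Loc-3 8·9=72, M3→Loc-2 4·23=92, M4→Loc-4 2·15=30. Service cost 224.
{Loc-1, Loc-2, Loc-4}: service cost 243
{Loc-2, Loc-4, Loc-5}: service cost 252
Among all 10 size-3 choices, {Loc-2, Loc-3, Loc-4} is lowest.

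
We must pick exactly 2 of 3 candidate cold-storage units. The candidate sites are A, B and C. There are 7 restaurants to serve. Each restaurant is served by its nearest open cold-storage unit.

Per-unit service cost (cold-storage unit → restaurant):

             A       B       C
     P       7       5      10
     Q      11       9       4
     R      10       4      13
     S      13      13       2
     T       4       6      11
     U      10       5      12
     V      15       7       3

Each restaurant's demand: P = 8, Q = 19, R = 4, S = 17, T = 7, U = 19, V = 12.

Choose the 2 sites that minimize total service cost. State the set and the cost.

With exactly 2 open, each restaurant uses its cheapest among the chosen.
{B, C}: P→B 5·8=40, Q→C 4·19=76, R→B 4·4=16, S→C 2·17=34, T→B 6·7=42, U→B 5·19=95, V→C 3·12=36. Service cost 339.
{A, C}: service cost 460
{A, B}: service cost 655
Among all 3 size-2 choices, {B, C} is lowest.

Choose B and C; total service cost 339.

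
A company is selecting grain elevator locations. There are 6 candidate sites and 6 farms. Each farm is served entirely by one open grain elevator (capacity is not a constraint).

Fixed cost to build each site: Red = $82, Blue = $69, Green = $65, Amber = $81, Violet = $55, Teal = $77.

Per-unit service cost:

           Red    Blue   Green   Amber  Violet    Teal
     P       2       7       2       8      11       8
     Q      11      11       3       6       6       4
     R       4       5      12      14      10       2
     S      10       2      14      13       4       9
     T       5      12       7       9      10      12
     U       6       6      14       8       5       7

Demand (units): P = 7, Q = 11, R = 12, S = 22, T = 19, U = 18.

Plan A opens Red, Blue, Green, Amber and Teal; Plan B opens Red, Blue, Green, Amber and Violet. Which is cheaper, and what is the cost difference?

Plan B is cheaper by 16.

Plan A: {Red, Blue, Green, Amber, Teal}: P→Red 2·7=14, Q→Green 3·11=33, R→Teal 2·12=24, S→Blue 2·22=44, T→Red 5·19=95, U→Red 6·18=108. Service 318; fixed 374; total 692.
Plan B: {Red, Blue, Green, Amber, Violet}: P→Red 2·7=14, Q→Green 3·11=33, R→Red 4·12=48, S→Blue 2·22=44, T→Red 5·19=95, U→Violet 5·18=90. Service 324; fixed 352; total 676.
Difference: |692 − 676| = 16.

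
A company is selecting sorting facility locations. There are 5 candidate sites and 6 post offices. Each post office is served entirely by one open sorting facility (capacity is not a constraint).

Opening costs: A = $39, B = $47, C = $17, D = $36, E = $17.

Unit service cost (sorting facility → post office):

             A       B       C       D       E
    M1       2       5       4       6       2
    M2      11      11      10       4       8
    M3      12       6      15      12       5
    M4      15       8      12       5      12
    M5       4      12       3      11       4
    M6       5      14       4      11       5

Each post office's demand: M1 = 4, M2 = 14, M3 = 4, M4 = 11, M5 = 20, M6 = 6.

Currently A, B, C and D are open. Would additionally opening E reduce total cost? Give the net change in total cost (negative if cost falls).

No — net change +13 (cost rises by 13).

Current service cost with {A, B, C, D}: 227.
Adding E: each post office re-picks its cheapest; new service cost 223, saving 4.
Extra fixed cost: 17. Net change = 17 − 4 = 13.
(Totals: 366 → 379.)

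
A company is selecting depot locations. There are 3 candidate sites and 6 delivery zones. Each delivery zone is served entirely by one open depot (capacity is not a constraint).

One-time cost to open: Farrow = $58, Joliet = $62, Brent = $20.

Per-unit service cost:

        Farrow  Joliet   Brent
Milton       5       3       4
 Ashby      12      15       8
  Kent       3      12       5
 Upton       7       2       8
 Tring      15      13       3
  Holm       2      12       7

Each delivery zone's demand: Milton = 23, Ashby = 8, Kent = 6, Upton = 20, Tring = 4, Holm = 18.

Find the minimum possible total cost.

Minimum total cost: 379

For any fixed open set, each delivery zone goes to its cheapest open site; total = fixed + service.
{Farrow, Joliet, Brent}: Milton→Joliet 3·23=69, Ashby→Brent 8·8=64, Kent→Farrow 3·6=18, Upton→Joliet 2·20=40, Tring→Brent 3·4=12, Holm→Farrow 2·18=36. Service 239; fixed 140; total 379.
{Joliet, Brent}: service 341 + fixed 82 = 423
{Farrow, Joliet}: Milton→Joliet 3·23=69, Ashby→Farrow 12·8=96, Kent→Farrow 3·6=18, Upton→Joliet 2·20=40, Tring→Joliet 13·4=52, Holm→Farrow 2·18=36. Service 311; fixed 120; total 431.
{Brent}: service 484 + fixed 20 = 504
(All 7 nonempty subsets were checked; Farrow, Joliet and Brent is lowest.)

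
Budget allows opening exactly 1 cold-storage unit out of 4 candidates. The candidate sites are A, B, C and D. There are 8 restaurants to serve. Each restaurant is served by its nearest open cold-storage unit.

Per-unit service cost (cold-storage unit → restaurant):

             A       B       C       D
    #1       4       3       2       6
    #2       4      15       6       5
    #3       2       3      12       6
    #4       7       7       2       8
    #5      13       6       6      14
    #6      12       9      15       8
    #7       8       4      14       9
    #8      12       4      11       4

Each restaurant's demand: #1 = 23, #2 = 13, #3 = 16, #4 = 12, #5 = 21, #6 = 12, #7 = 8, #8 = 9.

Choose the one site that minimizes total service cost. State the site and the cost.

Choose B only; total service cost 698.

With exactly 1 open, each restaurant uses its cheapest among the chosen.
{B}: #1→B 3·23=69, #2→B 15·13=195, #3→B 3·16=48, #4→B 7·12=84, #5→B 6·21=126, #6→B 9·12=108, #7→B 4·8=32, #8→B 4·9=36. Service cost 698.
{A}: service cost 849
{C}: service cost 857
Among all 4 size-1 choices, {B} is lowest.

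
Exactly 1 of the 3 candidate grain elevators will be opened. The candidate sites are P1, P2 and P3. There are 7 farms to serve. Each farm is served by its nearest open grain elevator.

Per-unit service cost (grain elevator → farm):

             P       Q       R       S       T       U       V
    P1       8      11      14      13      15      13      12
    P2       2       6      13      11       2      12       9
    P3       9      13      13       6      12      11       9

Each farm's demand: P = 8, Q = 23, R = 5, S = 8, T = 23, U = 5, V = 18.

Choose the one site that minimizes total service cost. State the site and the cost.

Choose P2 only; total service cost 575.

With exactly 1 open, each farm uses its cheapest among the chosen.
{P2}: P→P2 2·8=16, Q→P2 6·23=138, R→P2 13·5=65, S→P2 11·8=88, T→P2 2·23=46, U→P2 12·5=60, V→P2 9·18=162. Service cost 575.
{P3}: service cost 977
{P1}: service cost 1117
Among all 3 size-1 choices, {P2} is lowest.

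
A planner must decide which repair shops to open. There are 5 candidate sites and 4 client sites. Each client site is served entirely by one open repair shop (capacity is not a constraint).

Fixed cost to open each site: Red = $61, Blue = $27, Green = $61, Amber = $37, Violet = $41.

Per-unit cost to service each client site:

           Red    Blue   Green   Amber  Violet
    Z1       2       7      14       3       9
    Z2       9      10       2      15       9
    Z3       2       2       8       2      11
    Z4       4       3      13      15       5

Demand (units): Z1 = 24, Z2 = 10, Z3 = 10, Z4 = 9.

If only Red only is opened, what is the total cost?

Each client site is assigned to its cheapest site among the open ones.
{Red}: Z1→Red 2·24=48, Z2→Red 9·10=90, Z3→Red 2·10=20, Z4→Red 4·9=36. Service 194; fixed 61; total 255.

Total cost: 255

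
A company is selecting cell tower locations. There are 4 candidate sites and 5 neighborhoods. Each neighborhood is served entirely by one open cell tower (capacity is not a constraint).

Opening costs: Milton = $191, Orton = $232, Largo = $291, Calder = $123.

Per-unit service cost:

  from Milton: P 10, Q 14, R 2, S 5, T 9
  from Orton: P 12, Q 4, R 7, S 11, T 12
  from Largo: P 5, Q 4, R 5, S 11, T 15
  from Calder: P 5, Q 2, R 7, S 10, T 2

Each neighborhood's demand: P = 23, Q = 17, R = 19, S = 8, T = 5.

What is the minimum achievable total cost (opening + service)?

Minimum total cost: 495

For any fixed open set, each neighborhood goes to its cheapest open site; total = fixed + service.
{Calder}: P→Calder 5·23=115, Q→Calder 2·17=34, R→Calder 7·19=133, S→Calder 10·8=80, T→Calder 2·5=10. Service 372; fixed 123; total 495.
{Milton, Calder}: P→Calder 5·23=115, Q→Calder 2·17=34, R→Milton 2·19=38, S→Milton 5·8=40, T→Calder 2·5=10. Service 237; fixed 314; total 551.
{Orton, Calder}: service 372 + fixed 355 = 727
{Milton, Orton, Largo, Calder}: service 237 + fixed 837 = 1074
No other subset beats 495.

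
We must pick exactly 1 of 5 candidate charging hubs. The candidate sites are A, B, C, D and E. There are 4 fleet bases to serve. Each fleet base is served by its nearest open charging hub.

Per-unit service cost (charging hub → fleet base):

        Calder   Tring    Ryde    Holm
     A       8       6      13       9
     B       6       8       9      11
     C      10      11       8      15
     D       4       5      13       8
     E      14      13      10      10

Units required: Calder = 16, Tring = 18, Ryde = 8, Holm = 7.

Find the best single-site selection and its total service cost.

Choose D only; total service cost 314.

With exactly 1 open, each fleet base uses its cheapest among the chosen.
{D}: Calder→D 4·16=64, Tring→D 5·18=90, Ryde→D 13·8=104, Holm→D 8·7=56. Service cost 314.
{B}: service cost 389
{A}: service cost 403
Among all 5 size-1 choices, {D} is lowest.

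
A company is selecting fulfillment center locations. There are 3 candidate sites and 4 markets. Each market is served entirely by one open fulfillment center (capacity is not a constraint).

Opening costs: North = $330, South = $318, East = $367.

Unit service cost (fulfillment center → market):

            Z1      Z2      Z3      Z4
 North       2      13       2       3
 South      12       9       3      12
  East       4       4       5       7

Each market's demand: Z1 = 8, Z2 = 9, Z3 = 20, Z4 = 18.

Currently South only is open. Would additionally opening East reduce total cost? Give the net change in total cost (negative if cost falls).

No — net change +168 (cost rises by 168).

Current service cost with {South}: 453.
Adding East: each market re-picks its cheapest; new service cost 254, saving 199.
Extra fixed cost: 367. Net change = 367 − 199 = 168.
(Totals: 771 → 939.)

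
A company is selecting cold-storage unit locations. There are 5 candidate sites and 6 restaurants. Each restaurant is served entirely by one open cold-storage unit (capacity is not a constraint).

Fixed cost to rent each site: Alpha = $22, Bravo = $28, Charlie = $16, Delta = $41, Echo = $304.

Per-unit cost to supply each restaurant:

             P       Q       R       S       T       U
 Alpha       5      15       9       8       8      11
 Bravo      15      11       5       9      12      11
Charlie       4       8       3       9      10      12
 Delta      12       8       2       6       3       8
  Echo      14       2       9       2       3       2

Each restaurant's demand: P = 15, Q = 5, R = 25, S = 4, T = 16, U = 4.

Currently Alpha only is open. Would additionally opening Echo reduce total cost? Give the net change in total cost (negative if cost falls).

Current service cost with {Alpha}: 579.
Adding Echo: each restaurant re-picks its cheapest; new service cost 374, saving 205.
Extra fixed cost: 304. Net change = 304 − 205 = 99.
(Totals: 601 → 700.)

No — net change +99 (cost rises by 99).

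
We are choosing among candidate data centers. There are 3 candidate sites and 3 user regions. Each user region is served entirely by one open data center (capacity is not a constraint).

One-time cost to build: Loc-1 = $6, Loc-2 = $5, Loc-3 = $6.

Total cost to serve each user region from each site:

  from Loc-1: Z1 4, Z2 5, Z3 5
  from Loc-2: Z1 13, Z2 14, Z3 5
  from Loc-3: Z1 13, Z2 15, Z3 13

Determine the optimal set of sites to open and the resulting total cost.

For any fixed open set, each user region goes to its cheapest open site; total = fixed + service.
{Loc-1}: Z1→Loc-1 4, Z2→Loc-1 5, Z3→Loc-1 5. Service 14; fixed 6; total 20.
{Loc-1, Loc-2}: service 14 + fixed 11 = 25
{Loc-1, Loc-3}: service 14 + fixed 12 = 26
{Loc-1, Loc-2, Loc-3}: service 14 + fixed 17 = 31
(All 7 nonempty subsets were checked; Loc-1 only is lowest.)

Open Loc-1 only; minimum total cost 20.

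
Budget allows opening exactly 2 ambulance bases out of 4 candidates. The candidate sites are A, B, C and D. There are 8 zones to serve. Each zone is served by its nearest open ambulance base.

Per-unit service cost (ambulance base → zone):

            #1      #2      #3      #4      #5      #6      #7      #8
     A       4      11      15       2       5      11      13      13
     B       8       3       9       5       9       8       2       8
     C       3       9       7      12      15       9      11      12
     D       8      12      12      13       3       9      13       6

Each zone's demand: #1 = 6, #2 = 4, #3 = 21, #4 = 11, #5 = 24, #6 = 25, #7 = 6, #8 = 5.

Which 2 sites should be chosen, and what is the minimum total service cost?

With exactly 2 open, each zone uses its cheapest among the chosen.
{B, D}: #1→B 8·6=48, #2→B 3·4=12, #3→B 9·21=189, #4→B 5·11=55, #5→D 3·24=72, #6→B 8·25=200, #7→B 2·6=12, #8→D 6·5=30. Service cost 618.
{A, B}: service cost 619
{A, C}: service cost 694
Among all 6 size-2 choices, {B, D} is lowest.

Choose B and D; total service cost 618.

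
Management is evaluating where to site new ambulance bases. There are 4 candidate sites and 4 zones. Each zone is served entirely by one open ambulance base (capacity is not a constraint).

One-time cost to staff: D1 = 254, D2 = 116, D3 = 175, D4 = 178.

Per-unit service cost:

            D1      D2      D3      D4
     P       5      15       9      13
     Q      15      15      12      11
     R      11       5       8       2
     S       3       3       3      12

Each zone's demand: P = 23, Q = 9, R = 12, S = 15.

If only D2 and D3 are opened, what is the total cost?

Total cost: 711

Each zone is assigned to its cheapest site among the open ones.
{D2, D3}: P→D3 9·23=207, Q→D3 12·9=108, R→D2 5·12=60, S→D2 3·15=45. Service 420; fixed 291; total 711.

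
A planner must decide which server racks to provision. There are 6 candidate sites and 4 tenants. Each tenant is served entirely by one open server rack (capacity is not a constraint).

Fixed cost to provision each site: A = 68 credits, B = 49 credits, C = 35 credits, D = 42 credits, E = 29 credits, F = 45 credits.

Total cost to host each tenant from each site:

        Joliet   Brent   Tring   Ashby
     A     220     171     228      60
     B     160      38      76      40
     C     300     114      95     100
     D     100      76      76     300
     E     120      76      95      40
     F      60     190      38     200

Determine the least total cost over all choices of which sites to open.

For any fixed open set, each tenant goes to its cheapest open site; total = fixed + service.
{B, F}: Joliet→F 60, Brent→B 38, Tring→F 38, Ashby→B 40. Service 176; fixed 94; total 270.
{E, F}: service 214 + fixed 74 = 288
{B, E, F}: service 176 + fixed 123 = 299
{A, B, C, D, E, F}: Joliet→F 60, Brent→B 38, Tring→F 38, Ashby→B 40. Service 176; fixed 268; total 444.
No other subset beats 270.

Minimum total cost: 270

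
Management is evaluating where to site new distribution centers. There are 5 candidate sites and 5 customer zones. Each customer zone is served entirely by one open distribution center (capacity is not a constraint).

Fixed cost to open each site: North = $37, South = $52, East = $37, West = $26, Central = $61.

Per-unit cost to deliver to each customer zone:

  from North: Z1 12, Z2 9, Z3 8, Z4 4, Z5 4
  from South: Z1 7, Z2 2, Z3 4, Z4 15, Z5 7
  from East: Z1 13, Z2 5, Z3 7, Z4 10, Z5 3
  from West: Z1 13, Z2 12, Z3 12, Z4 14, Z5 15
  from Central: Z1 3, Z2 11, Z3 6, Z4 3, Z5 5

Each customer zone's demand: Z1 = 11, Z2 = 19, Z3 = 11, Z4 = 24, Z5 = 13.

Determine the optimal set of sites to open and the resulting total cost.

Open South and Central; minimum total cost 365.

For any fixed open set, each customer zone goes to its cheapest open site; total = fixed + service.
{South, Central}: Z1→Central 3·11=33, Z2→South 2·19=38, Z3→South 4·11=44, Z4→Central 3·24=72, Z5→Central 5·13=65. Service 252; fixed 113; total 365.
{South, East, Central}: Z1→Central 3·11=33, Z2→South 2·19=38, Z3→South 4·11=44, Z4→Central 3·24=72, Z5→East 3·13=39. Service 226; fixed 150; total 376.
{North, South, Central}: Z1→Central 3·11=33, Z2→South 2·19=38, Z3→South 4·11=44, Z4→Central 3·24=72, Z5→North 4·13=52. Service 239; fixed 150; total 389.
{North, South, East, West, Central}: service 226 + fixed 213 = 439
No other subset beats 365.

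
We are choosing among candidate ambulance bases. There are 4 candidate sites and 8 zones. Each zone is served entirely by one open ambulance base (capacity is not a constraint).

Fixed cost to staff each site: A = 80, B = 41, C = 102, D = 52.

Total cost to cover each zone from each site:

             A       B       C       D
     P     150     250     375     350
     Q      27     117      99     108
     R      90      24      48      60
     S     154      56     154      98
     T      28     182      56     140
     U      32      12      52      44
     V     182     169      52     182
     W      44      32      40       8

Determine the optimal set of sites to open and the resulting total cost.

Open A, B and C; minimum total cost 604.

For any fixed open set, each zone goes to its cheapest open site; total = fixed + service.
{A, B, C}: P→A 150, Q→A 27, R→B 24, S→B 56, T→A 28, U→B 12, V→C 52, W→B 32. Service 381; fixed 223; total 604.
{A, B}: P→A 150, Q→A 27, R→B 24, S→B 56, T→A 28, U→B 12, V→B 169, W→B 32. Service 498; fixed 121; total 619.
{A, B, C, D}: P→A 150, Q→A 27, R→B 24, S→B 56, T→A 28, U→B 12, V→C 52, W→D 8. Service 357; fixed 275; total 632.
{B}: service 842 + fixed 41 = 883
No other subset beats 604.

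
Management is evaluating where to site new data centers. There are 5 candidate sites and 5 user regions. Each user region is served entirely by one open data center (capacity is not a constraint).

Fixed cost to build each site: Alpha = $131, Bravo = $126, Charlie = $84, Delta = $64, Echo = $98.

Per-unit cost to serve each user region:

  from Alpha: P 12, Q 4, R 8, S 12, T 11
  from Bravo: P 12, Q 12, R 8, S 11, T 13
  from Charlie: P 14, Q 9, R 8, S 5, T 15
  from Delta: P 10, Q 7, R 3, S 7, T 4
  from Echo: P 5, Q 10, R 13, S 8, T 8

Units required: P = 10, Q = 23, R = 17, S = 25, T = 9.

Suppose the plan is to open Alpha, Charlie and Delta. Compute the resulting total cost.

Total cost: 683

Each user region is assigned to its cheapest site among the open ones.
{Alpha, Charlie, Delta}: P→Delta 10·10=100, Q→Alpha 4·23=92, R→Delta 3·17=51, S→Charlie 5·25=125, T→Delta 4·9=36. Service 404; fixed 279; total 683.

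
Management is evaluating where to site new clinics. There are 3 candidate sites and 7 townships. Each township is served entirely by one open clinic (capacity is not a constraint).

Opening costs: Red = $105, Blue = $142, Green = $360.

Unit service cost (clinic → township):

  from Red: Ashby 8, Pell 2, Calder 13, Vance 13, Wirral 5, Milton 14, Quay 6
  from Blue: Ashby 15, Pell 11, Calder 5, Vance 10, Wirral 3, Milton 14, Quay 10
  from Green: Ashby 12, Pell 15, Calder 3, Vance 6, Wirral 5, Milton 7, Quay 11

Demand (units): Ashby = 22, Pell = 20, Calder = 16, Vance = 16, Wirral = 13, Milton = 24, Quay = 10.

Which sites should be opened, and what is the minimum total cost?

For any fixed open set, each township goes to its cheapest open site; total = fixed + service.
{Red, Green}: Ashby→Red 8·22=176, Pell→Red 2·20=40, Calder→Green 3·16=48, Vance→Green 6·16=96, Wirral→Red 5·13=65, Milton→Green 7·24=168, Quay→Red 6·10=60. Service 653; fixed 465; total 1118.
{Red, Blue}: Ashby→Red 8·22=176, Pell→Red 2·20=40, Calder→Blue 5·16=80, Vance→Blue 10·16=160, Wirral→Blue 3·13=39, Milton→Red 14·24=336, Quay→Red 6·10=60. Service 891; fixed 247; total 1138.
{Red}: Ashby→Red 8·22=176, Pell→Red 2·20=40, Calder→Red 13·16=208, Vance→Red 13·16=208, Wirral→Red 5·13=65, Milton→Red 14·24=336, Quay→Red 6·10=60. Service 1093; fixed 105; total 1198.
{Red, Blue, Green}: service 627 + fixed 607 = 1234
No other subset beats 1118.

Open Red and Green; minimum total cost 1118.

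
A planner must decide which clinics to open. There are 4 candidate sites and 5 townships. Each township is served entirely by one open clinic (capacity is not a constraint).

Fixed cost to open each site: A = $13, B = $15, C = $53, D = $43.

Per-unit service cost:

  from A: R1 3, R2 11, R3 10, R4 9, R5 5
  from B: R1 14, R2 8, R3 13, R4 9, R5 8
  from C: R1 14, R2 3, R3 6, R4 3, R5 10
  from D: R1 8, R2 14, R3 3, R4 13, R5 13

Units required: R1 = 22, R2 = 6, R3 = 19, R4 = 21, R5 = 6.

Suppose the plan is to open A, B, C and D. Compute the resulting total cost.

Total cost: 358

Each township is assigned to its cheapest site among the open ones.
{A, B, C, D}: R1→A 3·22=66, R2→C 3·6=18, R3→D 3·19=57, R4→C 3·21=63, R5→A 5·6=30. Service 234; fixed 124; total 358.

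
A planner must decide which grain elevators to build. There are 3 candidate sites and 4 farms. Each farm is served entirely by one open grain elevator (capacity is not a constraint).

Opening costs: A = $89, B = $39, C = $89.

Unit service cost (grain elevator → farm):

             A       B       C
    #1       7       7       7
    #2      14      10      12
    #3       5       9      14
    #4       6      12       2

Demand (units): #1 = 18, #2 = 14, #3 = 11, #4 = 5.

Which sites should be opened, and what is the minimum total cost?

Open B only; minimum total cost 464.

For any fixed open set, each farm goes to its cheapest open site; total = fixed + service.
{B}: #1→B 7·18=126, #2→B 10·14=140, #3→B 9·11=99, #4→B 12·5=60. Service 425; fixed 39; total 464.
{A, B}: service 351 + fixed 128 = 479
{A}: service 407 + fixed 89 = 496
{A, B, C}: service 331 + fixed 217 = 548
No other subset beats 464.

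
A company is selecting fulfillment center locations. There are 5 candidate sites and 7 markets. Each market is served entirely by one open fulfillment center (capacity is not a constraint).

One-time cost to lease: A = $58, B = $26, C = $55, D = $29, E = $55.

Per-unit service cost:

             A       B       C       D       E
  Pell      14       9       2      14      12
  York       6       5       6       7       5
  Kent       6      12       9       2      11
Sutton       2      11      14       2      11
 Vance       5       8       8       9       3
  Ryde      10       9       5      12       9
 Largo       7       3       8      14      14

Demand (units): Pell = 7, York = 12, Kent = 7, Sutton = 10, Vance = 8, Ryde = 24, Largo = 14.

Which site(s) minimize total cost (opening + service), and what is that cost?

For any fixed open set, each market goes to its cheapest open site; total = fixed + service.
{B, C, D}: Pell→C 2·7=14, York→B 5·12=60, Kent→D 2·7=14, Sutton→D 2·10=20, Vance→B 8·8=64, Ryde→C 5·24=120, Largo→B 3·14=42. Service 334; fixed 110; total 444.
{B, C, D, E}: service 294 + fixed 165 = 459
{A, B, C}: service 338 + fixed 139 = 477
{A, B, C, D, E}: service 294 + fixed 223 = 517
No other subset beats 444.

Open B, C and D; minimum total cost 444.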